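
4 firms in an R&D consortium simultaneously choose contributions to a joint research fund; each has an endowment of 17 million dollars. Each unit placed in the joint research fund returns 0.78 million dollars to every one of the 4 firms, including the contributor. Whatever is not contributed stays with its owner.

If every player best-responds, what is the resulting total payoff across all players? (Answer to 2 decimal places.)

The private return per contributed unit is 0.78 < 1, so contributing 0 is dominant for every player. At the Nash equilibrium everyone keeps their 17, and the group total is 4 × 17 = 68.

68.00 million dollars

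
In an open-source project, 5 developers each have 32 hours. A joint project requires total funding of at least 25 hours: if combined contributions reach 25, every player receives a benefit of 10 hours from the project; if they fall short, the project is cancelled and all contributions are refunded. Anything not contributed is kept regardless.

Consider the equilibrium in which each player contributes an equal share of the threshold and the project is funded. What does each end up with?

37 hours

Equal share of the threshold: 25/5 = 5.
At this profile no one gains by cutting their contribution: any cut drops the total below 25, the project is cancelled, contributions are refunded, and the deviator ends with 32, which is less than 32 − 5 + 10 = 37. Contributing more than 5 just wastes the excess. So contributing exactly 5 is a best response.
Each player's payoff: 32 − 5 + 10 = 37.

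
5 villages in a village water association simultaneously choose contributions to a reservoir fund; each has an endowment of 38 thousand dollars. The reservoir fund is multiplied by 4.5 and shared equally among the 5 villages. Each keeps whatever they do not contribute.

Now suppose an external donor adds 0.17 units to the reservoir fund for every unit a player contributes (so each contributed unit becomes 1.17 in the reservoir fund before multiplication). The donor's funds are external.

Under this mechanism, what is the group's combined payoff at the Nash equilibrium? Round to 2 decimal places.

1000.35 thousand dollars

The effective private return per unit is now 4.5 × 1.17 / 5 = 1.0530 > 1, so every player's dominant strategy flips to full contribution.
At the Nash equilibrium everyone contributes 38. Group total payoff = 4.5 × 1.17 × 190 = 1000.35.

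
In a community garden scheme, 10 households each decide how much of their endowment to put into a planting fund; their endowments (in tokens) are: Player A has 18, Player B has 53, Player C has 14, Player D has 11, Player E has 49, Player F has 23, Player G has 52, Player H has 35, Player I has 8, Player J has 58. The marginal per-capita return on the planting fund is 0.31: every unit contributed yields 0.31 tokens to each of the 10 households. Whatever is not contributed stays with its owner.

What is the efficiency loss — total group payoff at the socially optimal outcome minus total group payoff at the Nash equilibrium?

The private return per contributed unit is 0.31 < 1 for everyone, so the Nash equilibrium is zero contribution and the group total is Σ E_j = 18 + 53 + 14 + 11 + 49 + 23 + 52 + 35 + 8 + 58 = 321.
Each contributed unit returns 3.100 to the group, so the social optimum is full contribution by everyone: group total = 3.100 × 321 = 995.10.
Efficiency loss = (3.100 − 1) × 321 = 674.10.

674.10 tokens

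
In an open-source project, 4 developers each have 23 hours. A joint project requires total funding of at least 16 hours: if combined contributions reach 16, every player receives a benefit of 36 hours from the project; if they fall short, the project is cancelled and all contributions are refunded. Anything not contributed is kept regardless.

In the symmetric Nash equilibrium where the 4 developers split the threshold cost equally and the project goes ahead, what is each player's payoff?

55 hours

Equal share of the threshold: 16/4 = 4.
At this profile no one gains by cutting their contribution: any cut drops the total below 16, the project is cancelled, contributions are refunded, and the deviator ends with 23, which is less than 23 − 4 + 36 = 55. Contributing more than 4 just wastes the excess. So contributing exactly 4 is a best response.
Each player's payoff: 23 − 4 + 36 = 55.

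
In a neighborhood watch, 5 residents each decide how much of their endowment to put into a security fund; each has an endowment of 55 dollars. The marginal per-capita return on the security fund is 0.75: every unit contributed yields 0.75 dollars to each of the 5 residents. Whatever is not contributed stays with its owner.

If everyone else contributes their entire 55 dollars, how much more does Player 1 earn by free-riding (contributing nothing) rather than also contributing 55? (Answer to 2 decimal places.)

Switching from a contribution of 55 to 0 lets Player 1 keep an extra 55 dollars, but lowers the security fund by 55, which costs Player 1 their own share of that drop: 0.75 × 55 = 41.25.
Net gain = 55 − 41.25 = 13.75. The private return per contributed unit (0.75) is below 1, so free-riding is indeed the best response regardless of what the others do.

13.75 dollars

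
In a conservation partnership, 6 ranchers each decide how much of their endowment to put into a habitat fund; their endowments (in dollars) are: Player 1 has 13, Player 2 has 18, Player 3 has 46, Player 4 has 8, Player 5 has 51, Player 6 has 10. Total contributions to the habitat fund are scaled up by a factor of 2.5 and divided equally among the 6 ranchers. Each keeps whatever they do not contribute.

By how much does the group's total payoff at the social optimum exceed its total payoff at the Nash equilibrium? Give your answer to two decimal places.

219.00 dollars

The private return per contributed unit is 2.5/6 = 0.4167 < 1 for every player regardless of endowment, so the Nash equilibrium is zero contribution and the group total is Σ E_j = 13 + 18 + 46 + 8 + 51 + 10 = 146.
Each contributed unit returns 2.500 to the group, so the social optimum is full contribution by everyone: group total = 2.500 × 146 = 365.00.
Efficiency loss = (2.500 − 1) × 146 = 219.00.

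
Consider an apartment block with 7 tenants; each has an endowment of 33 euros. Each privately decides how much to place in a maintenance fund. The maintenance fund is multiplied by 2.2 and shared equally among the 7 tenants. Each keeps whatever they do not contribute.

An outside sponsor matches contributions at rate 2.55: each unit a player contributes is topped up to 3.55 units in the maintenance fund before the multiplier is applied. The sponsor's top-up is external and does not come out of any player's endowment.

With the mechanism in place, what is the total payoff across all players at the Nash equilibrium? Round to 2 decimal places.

1804.11 euros

With the mechanism, a contributed unit returns 2.2 × 3.55 / 7 = 1.1157 per unit of net cost to the contributor — now above 1 — so contributing fully is weakly dominant for every player.
So the Nash equilibrium is full contribution by all 7; the group earns 2.2 × 3.55 × 231 = 1804.11.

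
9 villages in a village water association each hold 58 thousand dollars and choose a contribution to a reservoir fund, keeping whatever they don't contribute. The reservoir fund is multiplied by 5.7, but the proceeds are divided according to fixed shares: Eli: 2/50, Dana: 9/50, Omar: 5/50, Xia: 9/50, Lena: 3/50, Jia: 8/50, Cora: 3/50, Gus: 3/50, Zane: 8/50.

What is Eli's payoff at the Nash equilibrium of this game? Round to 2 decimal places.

A player with share s gets back 5.7·s per unit contributed, so full contribution is dominant for anyone with s > 1/5.7 = 0.1754 and zero contribution is dominant for anyone below.
Dana and Xia clear that bar, contributing 58 each; the remaining 7 contribute 0. Total contributed: 116.
Eli keeps 58 and receives 5.7 × 116 × 2/50 = 26.45 from the reservoir fund, for a payoff of 84.45.

84.45 thousand dollars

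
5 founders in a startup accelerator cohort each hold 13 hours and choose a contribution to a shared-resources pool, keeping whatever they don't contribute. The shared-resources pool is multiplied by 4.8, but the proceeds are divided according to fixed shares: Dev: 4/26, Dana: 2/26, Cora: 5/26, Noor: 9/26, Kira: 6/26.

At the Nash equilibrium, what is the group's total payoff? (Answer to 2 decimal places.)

163.80 hours

Each unit j contributes comes back to j as 4.8 × (j's share), so j prefers to contribute only if that share exceeds 1/4.8 = 0.2083; otherwise keeping the unit dominates.
The shares above 0.2083 belong to Noor and Kira, contributing 13 each; the remaining 3 contribute 0. Total contributed: 26.
The shared-resources pool pays out 4.8 × 26 = 124.80 in total (split across the unequal shares, but the aggregate is all that matters for the group sum).
The 3 free-riders keep 13 each, adding 39. Group total = 39 + 124.80 = 163.80.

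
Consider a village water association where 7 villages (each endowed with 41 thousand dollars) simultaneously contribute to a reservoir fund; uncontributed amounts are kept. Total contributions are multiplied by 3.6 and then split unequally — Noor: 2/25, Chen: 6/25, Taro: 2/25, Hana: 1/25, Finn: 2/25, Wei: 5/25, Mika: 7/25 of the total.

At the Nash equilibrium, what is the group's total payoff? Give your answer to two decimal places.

393.60 thousand dollars

A player with share s gets back 3.6·s per unit contributed, so full contribution is dominant for anyone with s > 1/3.6 = 0.2778 and zero contribution is dominant for anyone below.
Only Mika (7/25) clears that bar, contributing 41; the remaining 6 contribute 0. Total contributed: 41.
The reservoir fund pays out 3.6 × 41 = 147.60 in total (split across the unequal shares, but the aggregate is all that matters for the group sum).
The 6 free-riders keep 41 each, adding 246. Group total = 246 + 147.60 = 393.60.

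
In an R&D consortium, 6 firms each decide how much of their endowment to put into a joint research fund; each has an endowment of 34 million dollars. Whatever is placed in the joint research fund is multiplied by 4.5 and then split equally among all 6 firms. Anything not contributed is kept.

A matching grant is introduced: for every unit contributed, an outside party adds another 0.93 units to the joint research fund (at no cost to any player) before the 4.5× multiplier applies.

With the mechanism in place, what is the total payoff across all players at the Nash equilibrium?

The effective private return per unit is now 4.5 × 1.93 / 6 = 1.4475 > 1, so every player's dominant strategy flips to full contribution.
So the Nash equilibrium is full contribution by all 6; the group earns 4.5 × 1.93 × 204 = 1771.74.

1771.74 million dollars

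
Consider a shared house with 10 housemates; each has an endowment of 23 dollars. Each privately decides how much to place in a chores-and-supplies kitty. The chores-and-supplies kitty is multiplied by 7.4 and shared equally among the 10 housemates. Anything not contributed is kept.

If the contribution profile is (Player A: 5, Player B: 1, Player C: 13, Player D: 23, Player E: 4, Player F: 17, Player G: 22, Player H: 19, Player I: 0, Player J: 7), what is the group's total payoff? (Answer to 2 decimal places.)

Total contributed: 5 + 1 + 13 + 23 + 4 + 17 + 22 + 19 + 0 + 7 = 111; total kept: 10 × 23 − 111 = 119.
The chores-and-supplies kitty pays out 7.4 × 111 = 821.40 in aggregate.
Group total = 119 + 821.40 = 940.40.

940.40 dollars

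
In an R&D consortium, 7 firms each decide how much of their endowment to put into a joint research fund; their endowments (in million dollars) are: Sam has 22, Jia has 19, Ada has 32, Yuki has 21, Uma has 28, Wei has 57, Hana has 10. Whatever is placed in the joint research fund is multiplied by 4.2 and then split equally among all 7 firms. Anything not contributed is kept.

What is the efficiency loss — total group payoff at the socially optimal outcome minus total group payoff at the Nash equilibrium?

604.80 million dollars

The private return per contributed unit is 4.2/7 = 0.6000 < 1 for every player regardless of endowment, so the Nash equilibrium is zero contribution and the group total is Σ E_j = 22 + 19 + 32 + 21 + 28 + 57 + 10 = 189.
Each contributed unit returns 4.200 to the group, so the social optimum is full contribution by everyone: group total = 4.200 × 189 = 793.80.
Efficiency loss = (4.200 − 1) × 189 = 604.80.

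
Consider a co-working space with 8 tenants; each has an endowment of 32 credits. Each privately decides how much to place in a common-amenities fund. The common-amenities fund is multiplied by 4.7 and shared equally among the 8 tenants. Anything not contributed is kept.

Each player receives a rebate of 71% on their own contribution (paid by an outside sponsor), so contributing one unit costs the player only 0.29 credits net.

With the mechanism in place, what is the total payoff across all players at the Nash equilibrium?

Under the mechanism each unit contributed yields (4.7/8) / 0.29 = 2.0259 back to its contributor per unit of net cost, which exceeds 1, making full contribution the dominant choice for everyone.
So the Nash equilibrium is full contribution by all 8; the group earns 8 × (32 × 0.71 + 4.7 × 32) = 1384.96.

1384.96 credits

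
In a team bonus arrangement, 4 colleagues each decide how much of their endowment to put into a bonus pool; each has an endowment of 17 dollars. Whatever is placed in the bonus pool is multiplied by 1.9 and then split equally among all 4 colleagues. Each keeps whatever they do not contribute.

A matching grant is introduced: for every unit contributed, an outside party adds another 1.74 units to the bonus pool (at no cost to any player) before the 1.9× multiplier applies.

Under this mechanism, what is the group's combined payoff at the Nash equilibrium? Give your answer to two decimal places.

354.01 dollars

Under the mechanism each unit contributed yields 1.9 × 2.74 / 4 = 1.3015 back to its contributor per unit of net cost, which exceeds 1, making full contribution the dominant choice for everyone.
At the Nash equilibrium everyone contributes 17. Group total payoff = 1.9 × 2.74 × 68 = 354.01.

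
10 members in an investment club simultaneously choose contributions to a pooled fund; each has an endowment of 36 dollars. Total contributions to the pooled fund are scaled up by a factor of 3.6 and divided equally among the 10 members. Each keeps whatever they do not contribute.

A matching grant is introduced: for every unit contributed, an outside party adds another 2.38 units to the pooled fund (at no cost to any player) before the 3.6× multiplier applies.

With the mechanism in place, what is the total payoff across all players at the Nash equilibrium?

4380.48 dollars

Under the mechanism each unit contributed yields 3.6 × 3.38 / 10 = 1.2168 back to its contributor per unit of net cost, which exceeds 1, making full contribution the dominant choice for everyone.
At the Nash equilibrium everyone contributes 36. Group total payoff = 3.6 × 3.38 × 360 = 4380.48.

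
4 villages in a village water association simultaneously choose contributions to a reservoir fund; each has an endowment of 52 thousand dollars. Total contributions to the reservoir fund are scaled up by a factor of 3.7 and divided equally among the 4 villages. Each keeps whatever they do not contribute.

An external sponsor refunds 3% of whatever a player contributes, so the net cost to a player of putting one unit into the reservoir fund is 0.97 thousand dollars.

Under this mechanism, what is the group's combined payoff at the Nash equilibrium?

With the mechanism, a contributed unit returns (3.7/4) / 0.97 = 0.9536 per unit of net cost — still below 1 — so contributing 0 remains dominant for every player.
At the Nash equilibrium no one contributes; group total payoff = 4 × 52 = 208.

208.00 thousand dollars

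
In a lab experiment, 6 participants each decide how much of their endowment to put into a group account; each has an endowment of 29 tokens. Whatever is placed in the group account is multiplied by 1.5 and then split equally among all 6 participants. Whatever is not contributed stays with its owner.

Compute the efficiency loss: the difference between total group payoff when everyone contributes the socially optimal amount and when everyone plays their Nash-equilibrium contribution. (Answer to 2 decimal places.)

87.00 tokens

Each contributed unit returns 1.5/6 = 0.2500 to its contributor — below 1 — so contributing 0 is dominant for every player. At the Nash equilibrium everyone keeps their 29, and the group total is 6 × 29 = 174.
Each contributed unit returns 1.500 to the group as a whole (0.2500 to each of 6 players), which exceeds 1, so the social optimum is full contribution: group total = 1.500 × 174 = 261.00.
Efficiency loss = 261.00 − 174 = 87.00.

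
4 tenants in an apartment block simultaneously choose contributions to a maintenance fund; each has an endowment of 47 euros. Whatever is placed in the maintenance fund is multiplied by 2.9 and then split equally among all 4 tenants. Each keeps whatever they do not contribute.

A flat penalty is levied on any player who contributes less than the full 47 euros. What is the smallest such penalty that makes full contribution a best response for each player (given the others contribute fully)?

12.93 euros

Given the others contribute fully, the best deviation is to contribute 0 (any partial contribution still incurs the fine and gives up units whose private return 0.7250 is below 1).
Deviating from 47 to 0 saves 47 euros but forfeits the deviator's share of the drop in the maintenance fund: 2.9/4 × 47 = 34.07.
So the deviation gain is 47 − 34.07 = 12.93, and the fine must be at least 12.93 euros to wipe it out.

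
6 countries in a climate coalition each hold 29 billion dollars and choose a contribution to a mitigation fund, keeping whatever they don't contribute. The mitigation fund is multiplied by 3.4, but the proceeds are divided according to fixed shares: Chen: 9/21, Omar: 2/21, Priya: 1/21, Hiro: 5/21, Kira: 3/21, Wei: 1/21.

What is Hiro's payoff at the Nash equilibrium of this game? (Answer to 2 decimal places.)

Player j's private return per contributed unit is 3.4 × (j's share). Contributing is weakly dominant for j when that share is at least 1/3.4 = 0.2941, and contributing 0 is dominant otherwise.
Only Chen (9/21) clears that bar, contributing 29; the remaining 5 contribute 0. Total contributed: 29.
Hiro keeps 29 and receives 3.4 × 29 × 5/21 = 23.48 from the mitigation fund, for a payoff of 52.48.

52.48 billion dollars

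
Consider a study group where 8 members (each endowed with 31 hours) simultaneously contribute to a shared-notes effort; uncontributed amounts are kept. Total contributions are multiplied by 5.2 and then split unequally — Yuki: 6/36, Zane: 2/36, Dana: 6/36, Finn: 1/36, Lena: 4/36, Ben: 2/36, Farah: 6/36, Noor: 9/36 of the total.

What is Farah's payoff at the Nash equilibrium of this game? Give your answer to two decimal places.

Player j's private return per contributed unit is 5.2 × (j's share). Contributing is weakly dominant for j when that share is at least 1/5.2 = 0.1923, and contributing 0 is dominant otherwise.
Noor alone (share 9/36) is above the threshold, contributing 31; the remaining 7 contribute 0. Total contributed: 31.
Farah keeps 31 and receives 5.2 × 31 × 6/36 = 26.87 from the shared-notes effort, for a payoff of 57.87.

57.87 hours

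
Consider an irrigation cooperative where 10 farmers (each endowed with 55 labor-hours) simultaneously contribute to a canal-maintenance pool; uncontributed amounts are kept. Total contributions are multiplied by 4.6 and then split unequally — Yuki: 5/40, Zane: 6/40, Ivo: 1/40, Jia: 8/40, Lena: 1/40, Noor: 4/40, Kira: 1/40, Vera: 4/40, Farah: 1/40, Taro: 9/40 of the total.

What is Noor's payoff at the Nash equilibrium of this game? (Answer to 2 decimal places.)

80.30 labor-hours

Each unit j contributes comes back to j as 4.6 × (j's share), so j prefers to contribute only if that share exceeds 1/4.6 = 0.2174; otherwise keeping the unit dominates.
The only share above 0.2174 is Taro's 9/40, contributing 55; the remaining 9 contribute 0. Total contributed: 55.
Noor keeps 55 and receives 4.6 × 55 × 4/40 = 25.30 from the canal-maintenance pool, for a payoff of 80.30.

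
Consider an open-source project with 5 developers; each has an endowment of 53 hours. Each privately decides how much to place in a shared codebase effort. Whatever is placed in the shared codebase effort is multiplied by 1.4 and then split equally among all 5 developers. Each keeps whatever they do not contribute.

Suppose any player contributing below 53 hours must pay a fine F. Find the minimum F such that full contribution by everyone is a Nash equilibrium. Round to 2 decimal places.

Given the others contribute fully, the best deviation is to contribute 0 (any partial contribution still incurs the fine and gives up units whose private return 0.2800 is below 1).
Deviating from 53 to 0 saves 53 hours but forfeits the deviator's share of the drop in the shared codebase effort: 1.4/5 × 53 = 14.84.
So the deviation gain is 53 − 14.84 = 38.16, and the fine must be at least 38.16 hours to wipe it out.

38.16 hours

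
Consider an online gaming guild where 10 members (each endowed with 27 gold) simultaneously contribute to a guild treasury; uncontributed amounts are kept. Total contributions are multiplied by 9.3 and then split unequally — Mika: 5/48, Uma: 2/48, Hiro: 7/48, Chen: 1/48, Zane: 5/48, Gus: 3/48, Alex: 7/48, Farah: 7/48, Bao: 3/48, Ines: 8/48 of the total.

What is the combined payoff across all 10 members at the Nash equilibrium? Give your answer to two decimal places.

1166.40 gold

A player with share s gets back 9.3·s per unit contributed, so full contribution is dominant for anyone with s > 1/9.3 = 0.1075 and zero contribution is dominant for anyone below.
The shares above 0.1075 belong to Hiro, Alex, Farah and Ines, contributing 27 each; the remaining 6 contribute 0. Total contributed: 108.
The guild treasury pays out 9.3 × 108 = 1004.40 in total (split across the unequal shares, but the aggregate is all that matters for the group sum).
The 6 free-riders keep 27 each, adding 162. Group total = 162 + 1004.40 = 1166.40.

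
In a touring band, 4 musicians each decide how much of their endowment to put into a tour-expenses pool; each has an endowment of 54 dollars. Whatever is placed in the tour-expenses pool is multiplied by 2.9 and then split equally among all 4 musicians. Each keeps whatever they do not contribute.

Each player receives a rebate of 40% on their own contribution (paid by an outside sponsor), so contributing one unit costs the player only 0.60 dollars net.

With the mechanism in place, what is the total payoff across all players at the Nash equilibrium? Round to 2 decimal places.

With the mechanism, a contributed unit returns (2.9/4) / 0.60 = 1.2083 per unit of net cost to the contributor — now above 1 — so contributing fully is weakly dominant for every player.
At the Nash equilibrium everyone contributes 54. Group total payoff = 4 × (54 × 0.40 + 2.9 × 54) = 712.80.

712.80 dollars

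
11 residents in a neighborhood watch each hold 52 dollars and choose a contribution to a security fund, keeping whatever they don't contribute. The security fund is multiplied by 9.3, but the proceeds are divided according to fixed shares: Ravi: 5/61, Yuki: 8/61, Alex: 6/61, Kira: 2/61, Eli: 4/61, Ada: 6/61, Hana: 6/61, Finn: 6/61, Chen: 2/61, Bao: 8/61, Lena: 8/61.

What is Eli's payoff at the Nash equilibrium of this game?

147.13 dollars

Each unit j contributes comes back to j as 9.3 × (j's share), so j prefers to contribute only if that share exceeds 1/9.3 = 0.1075; otherwise keeping the unit dominates.
The shares above 0.1075 belong to Yuki, Bao and Lena, contributing 52 each; the remaining 8 contribute 0. Total contributed: 156.
Eli keeps 52 and receives 9.3 × 156 × 4/61 = 95.13 from the security fund, for a payoff of 147.13.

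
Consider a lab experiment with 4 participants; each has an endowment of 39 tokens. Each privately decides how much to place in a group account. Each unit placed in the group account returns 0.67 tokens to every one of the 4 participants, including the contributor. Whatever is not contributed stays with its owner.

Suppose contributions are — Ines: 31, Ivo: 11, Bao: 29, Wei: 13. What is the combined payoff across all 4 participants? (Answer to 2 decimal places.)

Total contributed: 31 + 11 + 29 + 13 = 84; total kept: 4 × 39 − 84 = 72.
The group account pays out 0.67 × 4 × 84 = 225.12 in aggregate.
Group total = 72 + 225.12 = 297.12.

297.12 tokens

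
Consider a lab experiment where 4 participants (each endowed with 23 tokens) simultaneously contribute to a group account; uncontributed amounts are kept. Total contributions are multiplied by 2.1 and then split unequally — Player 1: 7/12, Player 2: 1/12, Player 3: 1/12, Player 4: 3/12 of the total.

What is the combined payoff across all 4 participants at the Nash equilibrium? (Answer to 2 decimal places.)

Each unit j contributes comes back to j as 2.1 × (j's share), so j prefers to contribute only if that share exceeds 1/2.1 = 0.4762; otherwise keeping the unit dominates.
The only share above 0.4762 is Player 1's 7/12, contributing 23; the remaining 3 contribute 0. Total contributed: 23.
The group account pays out 2.1 × 23 = 48.30 in total (split across the unequal shares, but the aggregate is all that matters for the group sum).
The 3 free-riders keep 23 each, adding 69. Group total = 69 + 48.30 = 117.30.

117.30 tokens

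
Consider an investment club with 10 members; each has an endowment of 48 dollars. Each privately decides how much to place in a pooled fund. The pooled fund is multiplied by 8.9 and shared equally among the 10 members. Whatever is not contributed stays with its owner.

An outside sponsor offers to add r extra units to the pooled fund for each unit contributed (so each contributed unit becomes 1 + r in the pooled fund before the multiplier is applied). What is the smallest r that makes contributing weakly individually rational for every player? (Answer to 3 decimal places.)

With matching at rate r, one contributed unit becomes (1 + r) in the pooled fund and returns 8.9 × (1 + r) / 10 to the contributor.
Setting this equal to 1: 1 + r = 10/8.9 = 1.1236.
So the minimum matching rate is r = 1.1236 − 1 = 0.124.

0.124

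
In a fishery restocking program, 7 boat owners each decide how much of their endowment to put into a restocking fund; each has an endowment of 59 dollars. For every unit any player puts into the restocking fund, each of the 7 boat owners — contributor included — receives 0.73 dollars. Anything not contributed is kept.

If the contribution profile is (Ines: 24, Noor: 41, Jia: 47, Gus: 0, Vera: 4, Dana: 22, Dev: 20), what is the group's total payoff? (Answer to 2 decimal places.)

Total contributed: 24 + 41 + 47 + 0 + 4 + 22 + 20 = 158; total kept: 7 × 59 − 158 = 255.
The restocking fund pays out 0.73 × 7 × 158 = 807.38 in aggregate.
Group total = 255 + 807.38 = 1062.38.

1062.38 dollars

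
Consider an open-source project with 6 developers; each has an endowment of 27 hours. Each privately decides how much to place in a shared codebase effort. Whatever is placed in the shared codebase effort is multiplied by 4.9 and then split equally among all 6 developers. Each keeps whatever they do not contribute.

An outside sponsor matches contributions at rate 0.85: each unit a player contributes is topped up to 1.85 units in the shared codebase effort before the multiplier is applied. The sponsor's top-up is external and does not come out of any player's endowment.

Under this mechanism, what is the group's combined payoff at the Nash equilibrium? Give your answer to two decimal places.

Under the mechanism each unit contributed yields 4.9 × 1.85 / 6 = 1.5108 back to its contributor per unit of net cost, which exceeds 1, making full contribution the dominant choice for everyone.
So the Nash equilibrium is full contribution by all 6; the group earns 4.9 × 1.85 × 162 = 1468.53.

1468.53 hours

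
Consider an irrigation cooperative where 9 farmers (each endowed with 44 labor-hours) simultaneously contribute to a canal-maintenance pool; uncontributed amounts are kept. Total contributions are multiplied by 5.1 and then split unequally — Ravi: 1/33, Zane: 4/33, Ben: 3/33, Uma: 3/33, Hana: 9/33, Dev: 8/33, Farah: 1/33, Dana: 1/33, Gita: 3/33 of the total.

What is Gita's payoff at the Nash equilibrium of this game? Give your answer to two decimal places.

For player j, contributing a unit is worthwhile iff 5.1 × (j's share) ≥ 1, i.e. iff j's share is at least 0.1961.
Hana and Dev are above the threshold, contributing 44 each; the remaining 7 contribute 0. Total contributed: 88.
Gita keeps 44 and receives 5.1 × 88 × 3/33 = 40.80 from the canal-maintenance pool, for a payoff of 84.80.

84.80 labor-hours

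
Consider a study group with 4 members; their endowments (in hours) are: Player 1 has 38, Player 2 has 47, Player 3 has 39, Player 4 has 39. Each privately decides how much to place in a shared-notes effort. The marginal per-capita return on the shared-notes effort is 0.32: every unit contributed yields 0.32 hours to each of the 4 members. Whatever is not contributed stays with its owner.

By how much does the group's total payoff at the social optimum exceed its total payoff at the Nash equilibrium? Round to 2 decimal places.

The private return per contributed unit is 0.32 < 1 for everyone, so the Nash equilibrium is zero contribution and the group total is Σ E_j = 38 + 47 + 39 + 39 = 163.
Each contributed unit returns 1.280 to the group, so the social optimum is full contribution by everyone: group total = 1.280 × 163 = 208.64.
Efficiency loss = (1.280 − 1) × 163 = 45.64.

45.64 hours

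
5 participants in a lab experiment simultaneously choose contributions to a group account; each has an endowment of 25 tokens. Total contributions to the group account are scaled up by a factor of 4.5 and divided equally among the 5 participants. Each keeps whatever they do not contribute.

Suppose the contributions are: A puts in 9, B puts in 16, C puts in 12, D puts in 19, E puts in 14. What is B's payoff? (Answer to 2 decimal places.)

72.00 tokens

Total contributed: 9 + 16 + 12 + 19 + 14 = 70.
Each receives 4.5 × 70 / 5 = 63.00 from the group account.
B keeps 25 − 16 = 9, so B's payoff is 9 + 63.00 = 72.00.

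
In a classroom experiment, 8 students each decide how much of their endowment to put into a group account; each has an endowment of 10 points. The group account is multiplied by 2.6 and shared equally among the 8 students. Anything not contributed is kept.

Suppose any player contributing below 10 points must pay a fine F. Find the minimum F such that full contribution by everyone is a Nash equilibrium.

Given the others contribute fully, the best deviation is to contribute 0 (any partial contribution still incurs the fine and gives up units whose private return 0.3250 is below 1).
Deviating from 10 to 0 saves 10 points but forfeits the deviator's share of the drop in the group account: 2.6/8 × 10 = 3.25.
So the deviation gain is 10 − 3.25 = 6.75, and the fine must be at least 6.75 points to wipe it out.

6.75 points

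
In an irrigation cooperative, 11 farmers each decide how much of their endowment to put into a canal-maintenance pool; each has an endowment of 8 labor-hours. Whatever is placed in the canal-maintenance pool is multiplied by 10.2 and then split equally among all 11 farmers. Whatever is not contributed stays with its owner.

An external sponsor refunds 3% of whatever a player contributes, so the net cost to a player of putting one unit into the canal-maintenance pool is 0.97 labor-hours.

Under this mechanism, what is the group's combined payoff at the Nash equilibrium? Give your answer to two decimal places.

88.00 labor-hours

The effective private return is (10.2/11) / 0.97 = 0.9560, which is still under 1, so the mechanism doesn't change anyone's dominant strategy: zero contribution.
At the Nash equilibrium no one contributes; group total payoff = 11 × 8 = 88.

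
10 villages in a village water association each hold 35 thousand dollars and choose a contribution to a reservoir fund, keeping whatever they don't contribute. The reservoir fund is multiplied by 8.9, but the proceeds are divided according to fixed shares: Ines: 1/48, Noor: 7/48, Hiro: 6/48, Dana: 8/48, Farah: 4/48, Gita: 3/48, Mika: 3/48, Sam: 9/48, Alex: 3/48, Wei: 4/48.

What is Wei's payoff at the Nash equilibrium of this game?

A player with share s gets back 8.9·s per unit contributed, so full contribution is dominant for anyone with s > 1/8.9 = 0.1124 and zero contribution is dominant for anyone below.
The shares above 0.1124 belong to Noor, Hiro, Dana and Sam, contributing 35 each; the remaining 6 contribute 0. Total contributed: 140.
Wei keeps 35 and receives 8.9 × 140 × 4/48 = 103.83 from the reservoir fund, for a payoff of 138.83.

138.83 thousand dollars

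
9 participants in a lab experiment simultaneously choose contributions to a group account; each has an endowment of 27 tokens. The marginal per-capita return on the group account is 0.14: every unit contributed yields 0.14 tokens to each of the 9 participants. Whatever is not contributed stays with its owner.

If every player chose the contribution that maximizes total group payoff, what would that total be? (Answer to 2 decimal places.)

306.18 tokens

Each contributed unit returns 1.260 to the group as a whole (0.14 to each of 9 players), which exceeds 1, so the social optimum is full contribution: group total = 1.260 × 243 = 306.18.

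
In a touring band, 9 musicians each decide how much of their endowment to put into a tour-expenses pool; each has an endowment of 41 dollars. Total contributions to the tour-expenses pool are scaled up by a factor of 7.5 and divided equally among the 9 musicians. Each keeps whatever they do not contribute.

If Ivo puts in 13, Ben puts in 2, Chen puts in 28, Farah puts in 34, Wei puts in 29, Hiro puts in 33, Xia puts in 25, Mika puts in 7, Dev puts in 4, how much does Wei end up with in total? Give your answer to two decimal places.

157.83 dollars

Total contributed: 13 + 2 + 28 + 34 + 29 + 33 + 25 + 7 + 4 = 175.
Each receives 7.5 × 175 / 9 = 145.83 from the tour-expenses pool.
Wei keeps 41 − 29 = 12, so Wei's payoff is 12 + 145.83 = 157.83.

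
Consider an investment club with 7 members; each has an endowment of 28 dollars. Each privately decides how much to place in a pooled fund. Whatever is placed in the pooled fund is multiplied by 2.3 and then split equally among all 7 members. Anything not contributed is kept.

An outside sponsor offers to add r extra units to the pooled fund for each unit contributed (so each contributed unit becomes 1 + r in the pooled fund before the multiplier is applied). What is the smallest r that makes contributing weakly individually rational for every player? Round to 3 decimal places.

With matching at rate r, one contributed unit becomes (1 + r) in the pooled fund and returns 2.3 × (1 + r) / 7 to the contributor.
Setting this equal to 1: 1 + r = 7/2.3 = 3.0435.
So the minimum matching rate is r = 3.0435 − 1 = 2.043.

2.043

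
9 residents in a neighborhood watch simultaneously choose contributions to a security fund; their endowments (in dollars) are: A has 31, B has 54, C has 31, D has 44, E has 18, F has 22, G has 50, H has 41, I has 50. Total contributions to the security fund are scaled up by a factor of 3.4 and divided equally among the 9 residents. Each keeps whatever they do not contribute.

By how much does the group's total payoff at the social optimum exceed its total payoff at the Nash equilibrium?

818.40 dollars

The private return per contributed unit is 3.4/9 = 0.3778 < 1 for every player regardless of endowment, so the Nash equilibrium is zero contribution and the group total is Σ E_j = 31 + 54 + 31 + 44 + 18 + 22 + 50 + 41 + 50 = 341.
Each contributed unit returns 3.400 to the group, so the social optimum is full contribution by everyone: group total = 3.400 × 341 = 1159.40.
Efficiency loss = (3.400 − 1) × 341 = 818.40.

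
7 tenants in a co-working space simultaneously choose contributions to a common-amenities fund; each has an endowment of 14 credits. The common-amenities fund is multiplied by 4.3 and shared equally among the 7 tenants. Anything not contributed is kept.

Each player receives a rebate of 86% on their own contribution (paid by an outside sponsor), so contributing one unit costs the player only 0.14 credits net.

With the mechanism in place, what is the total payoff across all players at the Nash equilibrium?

With the mechanism, a contributed unit returns (4.3/7) / 0.14 = 4.3878 per unit of net cost to the contributor — now above 1 — so contributing fully is weakly dominant for every player.
So the Nash equilibrium is full contribution by all 7; the group earns 7 × (14 × 0.86 + 4.3 × 14) = 505.68.

505.68 credits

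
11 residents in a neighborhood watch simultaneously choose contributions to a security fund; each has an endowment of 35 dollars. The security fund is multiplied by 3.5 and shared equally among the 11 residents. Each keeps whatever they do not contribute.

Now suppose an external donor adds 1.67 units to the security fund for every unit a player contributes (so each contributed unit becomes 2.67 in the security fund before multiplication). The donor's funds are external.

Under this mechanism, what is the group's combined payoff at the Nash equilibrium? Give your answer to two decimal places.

With the mechanism, a contributed unit returns 3.5 × 2.67 / 11 = 0.8495 per unit of net cost — still below 1 — so contributing 0 remains dominant for every player.
At the Nash equilibrium no one contributes; group total payoff = 11 × 35 = 385.

385.00 dollars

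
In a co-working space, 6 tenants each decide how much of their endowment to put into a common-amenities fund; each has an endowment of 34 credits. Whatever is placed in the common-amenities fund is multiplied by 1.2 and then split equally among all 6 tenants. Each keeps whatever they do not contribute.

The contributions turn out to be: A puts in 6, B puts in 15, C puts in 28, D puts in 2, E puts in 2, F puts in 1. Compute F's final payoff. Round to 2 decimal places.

43.80 credits

Total contributed: 6 + 15 + 28 + 2 + 2 + 1 = 54.
Each receives 1.2 × 54 / 6 = 10.80 from the common-amenities fund.
F keeps 34 − 1 = 33, so F's payoff is 33 + 10.80 = 43.80.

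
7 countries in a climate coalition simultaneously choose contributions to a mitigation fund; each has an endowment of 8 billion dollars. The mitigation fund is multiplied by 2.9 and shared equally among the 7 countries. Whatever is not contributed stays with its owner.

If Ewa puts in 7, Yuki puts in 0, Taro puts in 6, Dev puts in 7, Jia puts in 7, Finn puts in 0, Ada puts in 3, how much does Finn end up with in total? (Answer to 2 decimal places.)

20.43 billion dollars

Total contributed: 7 + 0 + 6 + 7 + 7 + 0 + 3 = 30.
Each receives 2.9 × 30 / 7 = 12.43 from the mitigation fund.
Finn keeps 8 − 0 = 8, so Finn's payoff is 8 + 12.43 = 20.43.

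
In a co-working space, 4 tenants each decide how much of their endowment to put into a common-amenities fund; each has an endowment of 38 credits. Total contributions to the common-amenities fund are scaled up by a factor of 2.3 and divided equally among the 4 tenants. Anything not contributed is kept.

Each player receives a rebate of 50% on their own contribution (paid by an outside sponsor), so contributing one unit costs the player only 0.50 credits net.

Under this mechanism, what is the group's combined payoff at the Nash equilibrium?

425.60 credits

With the mechanism, a contributed unit returns (2.3/4) / 0.50 = 1.1500 per unit of net cost to the contributor — now above 1 — so contributing fully is weakly dominant for every player.
At the Nash equilibrium everyone contributes 38. Group total payoff = 4 × (38 × 0.50 + 2.3 × 38) = 425.60.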